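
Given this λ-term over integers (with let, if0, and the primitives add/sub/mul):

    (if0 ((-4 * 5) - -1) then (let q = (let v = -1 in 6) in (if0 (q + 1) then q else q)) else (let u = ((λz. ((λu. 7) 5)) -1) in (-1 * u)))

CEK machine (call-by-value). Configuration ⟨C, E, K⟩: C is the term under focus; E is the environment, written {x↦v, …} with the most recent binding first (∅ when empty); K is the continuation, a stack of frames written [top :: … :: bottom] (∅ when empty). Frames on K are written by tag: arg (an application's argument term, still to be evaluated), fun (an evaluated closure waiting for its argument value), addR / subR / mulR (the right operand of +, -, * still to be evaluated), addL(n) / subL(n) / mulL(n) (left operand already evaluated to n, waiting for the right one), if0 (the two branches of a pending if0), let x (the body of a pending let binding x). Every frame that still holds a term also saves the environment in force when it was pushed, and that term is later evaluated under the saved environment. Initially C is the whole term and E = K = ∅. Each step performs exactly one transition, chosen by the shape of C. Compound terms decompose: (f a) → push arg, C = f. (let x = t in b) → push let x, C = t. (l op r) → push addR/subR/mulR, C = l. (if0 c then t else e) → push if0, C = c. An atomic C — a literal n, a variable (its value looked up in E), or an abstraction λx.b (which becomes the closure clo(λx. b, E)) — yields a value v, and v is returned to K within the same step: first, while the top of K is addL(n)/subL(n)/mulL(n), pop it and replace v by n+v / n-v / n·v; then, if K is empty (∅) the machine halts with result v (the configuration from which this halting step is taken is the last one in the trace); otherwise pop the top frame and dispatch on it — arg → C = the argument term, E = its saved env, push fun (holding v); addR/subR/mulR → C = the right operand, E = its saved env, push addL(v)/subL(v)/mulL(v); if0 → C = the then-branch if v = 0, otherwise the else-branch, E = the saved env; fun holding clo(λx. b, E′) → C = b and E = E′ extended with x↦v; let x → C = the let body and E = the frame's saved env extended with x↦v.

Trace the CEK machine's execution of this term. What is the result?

Answer: -7

Derivation:
0. <C=(if0 ((-4 * 5) - -1) then (let q = (let v = -1 in 6) in (if0 (q + 1) then q else q)) else (let u = ((λz. ((λu. 7) 5)) -1) in (-1 * u))), E=∅, K=∅>
1. <C=((-4 * 5) - -1), E=∅, K=[if0]>
2. <C=(-4 * 5), E=∅, K=[subR :: if0]>
3. <C=-4, E=∅, K=[mulR :: subR :: if0]>
4. <C=5, E=∅, K=[mulL(-4) :: subR :: if0]>
5. <C=-1, E=∅, K=[subL(-20) :: if0]>
6. <C=(let u = ((λz. ((λu. 7) 5)) -1) in (-1 * u)), E=∅, K=∅>
7. <C=((λz. ((λu. 7) 5)) -1), E=∅, K=[let u]>
8. <C=(λz. ((λu. 7) 5)), E=∅, K=[arg :: let u]>
9. <C=-1, E=∅, K=[fun :: let u]>
10. <C=((λu. 7) 5), E={z↦-1}, K=[let u]>
11. <C=(λu. 7), E={z↦-1}, K=[arg :: let u]>
12. <C=5, E={z↦-1}, K=[fun :: let u]>
13. <C=7, E={u↦5, z↦-1}, K=[let u]>
14. <C=(-1 * u), E={u↦7}, K=∅>
15. <C=-1, E={u↦7}, K=[mulR]>
16. <C=u, E={u↦7}, K=[mulL(-1)]>
→ final value -7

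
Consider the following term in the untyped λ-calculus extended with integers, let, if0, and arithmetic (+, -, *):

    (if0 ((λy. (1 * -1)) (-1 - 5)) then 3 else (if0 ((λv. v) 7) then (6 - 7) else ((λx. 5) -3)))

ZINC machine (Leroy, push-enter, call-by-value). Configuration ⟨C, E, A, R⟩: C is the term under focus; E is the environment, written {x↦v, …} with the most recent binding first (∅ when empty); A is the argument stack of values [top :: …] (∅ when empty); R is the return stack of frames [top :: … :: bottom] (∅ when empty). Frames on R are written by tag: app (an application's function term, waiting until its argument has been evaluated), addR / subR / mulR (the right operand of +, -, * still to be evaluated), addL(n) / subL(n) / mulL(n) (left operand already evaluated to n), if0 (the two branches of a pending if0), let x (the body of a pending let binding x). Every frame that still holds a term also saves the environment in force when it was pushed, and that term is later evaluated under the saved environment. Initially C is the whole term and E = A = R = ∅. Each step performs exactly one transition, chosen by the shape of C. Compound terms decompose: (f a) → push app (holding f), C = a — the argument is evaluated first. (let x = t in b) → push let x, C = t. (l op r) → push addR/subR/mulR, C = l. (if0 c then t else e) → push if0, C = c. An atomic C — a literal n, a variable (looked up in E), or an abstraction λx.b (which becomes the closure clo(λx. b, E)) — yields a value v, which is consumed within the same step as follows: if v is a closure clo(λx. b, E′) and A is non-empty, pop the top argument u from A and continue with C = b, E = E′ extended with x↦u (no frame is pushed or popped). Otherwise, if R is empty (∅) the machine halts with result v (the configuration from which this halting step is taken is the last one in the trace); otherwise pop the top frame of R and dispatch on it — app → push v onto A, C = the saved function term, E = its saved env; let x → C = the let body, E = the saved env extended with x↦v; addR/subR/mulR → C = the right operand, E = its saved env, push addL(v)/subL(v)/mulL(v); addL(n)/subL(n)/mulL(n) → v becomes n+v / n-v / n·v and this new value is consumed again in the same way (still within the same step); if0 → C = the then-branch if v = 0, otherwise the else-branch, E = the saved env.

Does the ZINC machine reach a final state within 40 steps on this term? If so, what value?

Answer: 5

Derivation:
t=0: ⟨C=(if0 ((λy. (1 * -1)) (-1 - 5)) then 3 else (if0 ((λv. v) 7) then (6 - 7) else ((λx. 5) -3))); E=∅; A=∅; R=∅⟩
t=1: ⟨C=((λy. (1 * -1)) (-1 - 5)); E=∅; A=∅; R=[if0]⟩
t=2: ⟨C=(-1 - 5); E=∅; A=∅; R=[app :: if0]⟩
t=3: ⟨C=-1; E=∅; A=∅; R=[subR :: app :: if0]⟩
t=4: ⟨C=5; E=∅; A=∅; R=[subL(-1) :: app :: if0]⟩
t=5: ⟨C=(λy. (1 * -1)); E=∅; A=[-6]; R=[if0]⟩
t=6: ⟨C=(1 * -1); E={y↦-6}; A=∅; R=[if0]⟩
t=7: ⟨C=1; E={y↦-6}; A=∅; R=[mulR :: if0]⟩
t=8: ⟨C=-1; E={y↦-6}; A=∅; R=[mulL(1) :: if0]⟩
t=9: ⟨C=(if0 ((λv. v) 7) then (6 - 7) else ((λx. 5) -3)); E=∅; A=∅; R=∅⟩
t=10: ⟨C=((λv. v) 7); E=∅; A=∅; R=[if0]⟩
t=11: ⟨C=7; E=∅; A=∅; R=[app :: if0]⟩
t=12: ⟨C=(λv. v); E=∅; A=[7]; R=[if0]⟩
t=13: ⟨C=v; E={v↦7}; A=∅; R=[if0]⟩
t=14: ⟨C=((λx. 5) -3); E=∅; A=∅; R=∅⟩
t=15: ⟨C=-3; E=∅; A=∅; R=[app]⟩
t=16: ⟨C=(λx. 5); E=∅; A=[-3]; R=∅⟩
t=17: ⟨C=5; E={x↦-3}; A=∅; R=∅⟩
→ final value 5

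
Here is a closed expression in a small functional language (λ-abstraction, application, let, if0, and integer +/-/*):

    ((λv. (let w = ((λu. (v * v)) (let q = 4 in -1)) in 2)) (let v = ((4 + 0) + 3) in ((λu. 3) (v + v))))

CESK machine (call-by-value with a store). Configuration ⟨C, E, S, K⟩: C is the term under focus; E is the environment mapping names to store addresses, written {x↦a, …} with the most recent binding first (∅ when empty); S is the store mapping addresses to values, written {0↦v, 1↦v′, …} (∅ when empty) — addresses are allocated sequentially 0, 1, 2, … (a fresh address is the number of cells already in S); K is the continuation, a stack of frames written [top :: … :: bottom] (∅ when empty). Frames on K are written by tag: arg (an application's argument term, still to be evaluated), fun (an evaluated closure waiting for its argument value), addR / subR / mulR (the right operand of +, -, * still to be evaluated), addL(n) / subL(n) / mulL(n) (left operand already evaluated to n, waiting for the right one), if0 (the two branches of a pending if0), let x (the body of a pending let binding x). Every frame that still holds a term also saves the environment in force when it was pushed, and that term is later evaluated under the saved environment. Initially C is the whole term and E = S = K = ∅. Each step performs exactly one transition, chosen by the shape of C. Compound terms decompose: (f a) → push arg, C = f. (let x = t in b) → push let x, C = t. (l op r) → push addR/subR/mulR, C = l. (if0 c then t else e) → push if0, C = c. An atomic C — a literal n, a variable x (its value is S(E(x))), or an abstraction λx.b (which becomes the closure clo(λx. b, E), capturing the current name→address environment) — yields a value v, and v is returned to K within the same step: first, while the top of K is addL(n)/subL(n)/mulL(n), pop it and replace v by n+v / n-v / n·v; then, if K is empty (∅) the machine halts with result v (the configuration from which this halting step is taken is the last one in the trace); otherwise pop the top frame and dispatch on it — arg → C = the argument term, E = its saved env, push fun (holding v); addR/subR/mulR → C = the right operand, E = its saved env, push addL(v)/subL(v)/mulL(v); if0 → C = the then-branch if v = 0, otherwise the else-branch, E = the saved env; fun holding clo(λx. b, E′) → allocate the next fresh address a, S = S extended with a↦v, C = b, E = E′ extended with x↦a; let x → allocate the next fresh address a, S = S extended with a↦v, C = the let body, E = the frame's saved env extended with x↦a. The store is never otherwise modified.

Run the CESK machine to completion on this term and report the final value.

Answer: 2

Execution trace:
step 0: ⟨C=((λv. (let w = ((λu. (v * v)) (let q = 4 in -1)) in 2)) (let v = ((4 + 0) + 3) in ((λu. 3) (v + v)))); E=∅; S=∅; K=∅⟩
step 1: ⟨C=(λv. (let w = ((λu. (v * v)) (let q = 4 in -1)) in 2)); E=∅; S=∅; K=[arg]⟩
step 2: ⟨C=(let v = ((4 + 0) + 3) in ((λu. 3) (v + v))); E=∅; S=∅; K=[fun]⟩
step 3: ⟨C=((4 + 0) + 3); E=∅; S=∅; K=[let v :: fun]⟩
step 4: ⟨C=(4 + 0); E=∅; S=∅; K=[addR :: let v :: fun]⟩
step 5: ⟨C=4; E=∅; S=∅; K=[addR :: addR :: let v :: fun]⟩
step 6: ⟨C=0; E=∅; S=∅; K=[addL(4) :: addR :: let v :: fun]⟩
step 7: ⟨C=3; E=∅; S=∅; K=[addL(4) :: let v :: fun]⟩
step 8: ⟨C=((λu. 3) (v + v)); E={v↦0}; S={0↦7}; K=[fun]⟩
step 9: ⟨C=(λu. 3); E={v↦0}; S={0↦7}; K=[arg :: fun]⟩
step 10: ⟨C=(v + v); E={v↦0}; S={0↦7}; K=[fun :: fun]⟩
step 11: ⟨C=v; E={v↦0}; S={0↦7}; K=[addR :: fun :: fun]⟩
step 12: ⟨C=v; E={v↦0}; S={0↦7}; K=[addL(7) :: fun :: fun]⟩
step 13: ⟨C=3; E={u↦1, v↦0}; S={0↦7, 1↦14}; K=[fun]⟩
step 14: ⟨C=(let w = ((λu. (v * v)) (let q = 4 in -1)) in 2); E={v↦2}; S={0↦7, 1↦14, 2↦3}; K=∅⟩
step 15: ⟨C=((λu. (v * v)) (let q = 4 in -1)); E={v↦2}; S={0↦7, 1↦14, 2↦3}; K=[let w]⟩
step 16: ⟨C=(λu. (v * v)); E={v↦2}; S={0↦7, 1↦14, 2↦3}; K=[arg :: let w]⟩
step 17: ⟨C=(let q = 4 in -1); E={v↦2}; S={0↦7, 1↦14, 2↦3}; K=[fun :: let w]⟩
step 18: ⟨C=4; E={v↦2}; S={0↦7, 1↦14, 2↦3}; K=[let q :: fun :: let w]⟩
step 19: ⟨C=-1; E={q↦3, v↦2}; S={0↦7, 1↦14, 2↦3, 3↦4}; K=[fun :: let w]⟩
step 20: ⟨C=(v * v); E={u↦4, v↦2}; S={0↦7, 1↦14, 2↦3, 3↦4, 4↦-1}; K=[let w]⟩
step 21: ⟨C=v; E={u↦4, v↦2}; S={0↦7, 1↦14, 2↦3, 3↦4, 4↦-1}; K=[mulR :: let w]⟩
step 22: ⟨C=v; E={u↦4, v↦2}; S={0↦7, 1↦14, 2↦3, 3↦4, 4↦-1}; K=[mulL(3) :: let w]⟩
step 23: ⟨C=2; E={w↦5, v↦2}; S={0↦7, 1↦14, 2↦3, 3↦4, 4↦-1, 5↦9}; K=∅⟩
→ final value 2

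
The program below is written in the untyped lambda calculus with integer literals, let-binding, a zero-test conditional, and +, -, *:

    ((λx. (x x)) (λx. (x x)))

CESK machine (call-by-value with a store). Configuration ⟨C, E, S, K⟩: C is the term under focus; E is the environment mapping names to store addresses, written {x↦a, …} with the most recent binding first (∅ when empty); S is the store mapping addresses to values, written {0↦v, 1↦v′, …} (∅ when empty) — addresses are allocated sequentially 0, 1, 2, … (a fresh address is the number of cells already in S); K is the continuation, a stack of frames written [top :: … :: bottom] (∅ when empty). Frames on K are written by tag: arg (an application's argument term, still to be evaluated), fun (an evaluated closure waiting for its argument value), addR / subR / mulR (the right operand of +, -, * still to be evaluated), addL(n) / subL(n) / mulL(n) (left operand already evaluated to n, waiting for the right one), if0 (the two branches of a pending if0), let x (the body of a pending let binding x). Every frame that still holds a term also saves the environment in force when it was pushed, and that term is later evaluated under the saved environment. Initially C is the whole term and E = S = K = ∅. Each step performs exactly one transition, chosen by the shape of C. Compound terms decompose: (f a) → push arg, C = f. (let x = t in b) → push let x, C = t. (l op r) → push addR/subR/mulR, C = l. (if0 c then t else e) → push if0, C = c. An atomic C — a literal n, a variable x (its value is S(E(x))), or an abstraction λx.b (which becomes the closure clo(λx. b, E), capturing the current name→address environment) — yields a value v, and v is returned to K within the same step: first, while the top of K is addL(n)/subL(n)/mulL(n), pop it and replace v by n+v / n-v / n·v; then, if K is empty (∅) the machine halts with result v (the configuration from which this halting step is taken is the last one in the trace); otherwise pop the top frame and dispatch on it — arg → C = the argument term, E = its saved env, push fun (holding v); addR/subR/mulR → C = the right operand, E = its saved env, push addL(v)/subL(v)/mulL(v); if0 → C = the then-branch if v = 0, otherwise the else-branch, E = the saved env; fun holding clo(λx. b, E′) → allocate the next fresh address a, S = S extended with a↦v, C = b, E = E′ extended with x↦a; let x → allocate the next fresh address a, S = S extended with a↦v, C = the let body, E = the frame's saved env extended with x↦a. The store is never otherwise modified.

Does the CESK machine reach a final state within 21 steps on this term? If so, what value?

Answer: DIVERGES (no final state within 21 steps)

Execution trace:
0. [C=((λx. (x x)) (λx. (x x))) | E=∅ | S=∅ | K=∅]
1. [C=(λx. (x x)) | E=∅ | S=∅ | K=[arg]]
2. [C=(λx. (x x)) | E=∅ | S=∅ | K=[fun]]
3. [C=(x x) | E={x↦0} | S={0↦clo(λx. (x x), ∅)} | K=∅]
4. [C=x | E={x↦0} | S={0↦clo(λx. (x x), ∅)} | K=[arg]]
5. [C=x | E={x↦0} | S={0↦clo(λx. (x x), ∅)} | K=[fun]]
6. [C=(x x) | E={x↦1} | S={0↦clo(λx. (x x), ∅), 1↦clo(λx. (x x), ∅)} | K=∅]
7. [C=x | E={x↦1} | S={0↦clo(λx. (x x), ∅), 1↦clo(λx. (x x), ∅)} | K=[arg]]
8. [C=x | E={x↦1} | S={0↦clo(λx. (x x), ∅), 1↦clo(λx. (x x), ∅)} | K=[fun]]
9. [C=(x x) | E={x↦2} | S={0↦clo(λx. (x x), ∅), 1↦clo(λx. (x x), ∅), 2↦clo(λx. (x x), ∅)} | K=∅]
10. [C=x | E={x↦2} | S={0↦clo(λx. (x x), ∅), 1↦clo(λx. (x x), ∅), 2↦clo(λx. (x x), ∅)} | K=[arg]]
11. [C=x | E={x↦2} | S={0↦clo(λx. (x x), ∅), 1↦clo(λx. (x x), ∅), 2↦clo(λx. (x x), ∅)} | K=[fun]]
12. [C=(x x) | E={x↦3} | S={0↦clo(λx. (x x), ∅), 1↦clo(λx. (x x), ∅), 2↦clo(λx. (x x), ∅), 3↦clo(λx. (x x), ∅)} | K=∅]
13. [C=x | E={x↦3} | S={0↦clo(λx. (x x), ∅), 1↦clo(λx. (x x), ∅), 2↦clo(λx. (x x), ∅), 3↦clo(λx. (x x), ∅)} | K=[arg]]
14. [C=x | E={x↦3} | S={0↦clo(λx. (x x), ∅), 1↦clo(λx. (x x), ∅), 2↦clo(λx. (x x), ∅), 3↦clo(λx. (x x), ∅)} | K=[fun]]
15. [C=(x x) | E={x↦4} | S={0↦clo(λx. (x x), ∅), 1↦clo(λx. (x x), ∅), 2↦clo(λx. (x x), ∅), 3↦clo(λx. (x x), ∅), 4↦clo(λx. (x x), ∅)} | K=∅]
16. [C=x | E={x↦4} | S={0↦clo(λx. (x x), ∅), 1↦clo(λx. (x x), ∅), 2↦clo(λx. (x x), ∅), 3↦clo(λx. (x x), ∅), 4↦clo(λx. (x x), ∅)} | K=[arg]]
17. [C=x | E={x↦4} | S={0↦clo(λx. (x x), ∅), 1↦clo(λx. (x x), ∅), 2↦clo(λx. (x x), ∅), 3↦clo(λx. (x x), ∅), 4↦clo(λx. (x x), ∅)} | K=[fun]]
18. [C=(x x) | E={x↦5} | S={0↦clo(λx. (x x), ∅), 1↦clo(λx. (x x), ∅), 2↦clo(λx. (x x), ∅), 3↦clo(λx. (x x), ∅), 4↦clo(λx. (x x), ∅), 5↦clo(λx. (x x), ∅)} | K=∅]
19. [C=x | E={x↦5} | S={0↦clo(λx. (x x), ∅), 1↦clo(λx. (x x), ∅), 2↦clo(λx. (x x), ∅), 3↦clo(λx. (x x), ∅), 4↦clo(λx. (x x), ∅), 5↦clo(λx. (x x), ∅)} | K=[arg]]
20. [C=x | E={x↦5} | S={0↦clo(λx. (x x), ∅), 1↦clo(λx. (x x), ∅), 2↦clo(λx. (x x), ∅), 3↦clo(λx. (x x), ∅), 4↦clo(λx. (x x), ∅), 5↦clo(λx. (x x), ∅)} | K=[fun]]
21. [C=(x x) | E={x↦6} | S={0↦clo(λx. (x x), ∅), 1↦clo(λx. (x x), ∅), 2↦clo(λx. (x x), ∅), 3↦clo(λx. (x x), ∅), 4↦clo(λx. (x x), ∅), 5↦clo(λx. (x x), ∅), 6↦clo(λx. (x x), ∅)} | K=∅]
→ 21 transitions taken and the configuration is still not final: no result within 21 steps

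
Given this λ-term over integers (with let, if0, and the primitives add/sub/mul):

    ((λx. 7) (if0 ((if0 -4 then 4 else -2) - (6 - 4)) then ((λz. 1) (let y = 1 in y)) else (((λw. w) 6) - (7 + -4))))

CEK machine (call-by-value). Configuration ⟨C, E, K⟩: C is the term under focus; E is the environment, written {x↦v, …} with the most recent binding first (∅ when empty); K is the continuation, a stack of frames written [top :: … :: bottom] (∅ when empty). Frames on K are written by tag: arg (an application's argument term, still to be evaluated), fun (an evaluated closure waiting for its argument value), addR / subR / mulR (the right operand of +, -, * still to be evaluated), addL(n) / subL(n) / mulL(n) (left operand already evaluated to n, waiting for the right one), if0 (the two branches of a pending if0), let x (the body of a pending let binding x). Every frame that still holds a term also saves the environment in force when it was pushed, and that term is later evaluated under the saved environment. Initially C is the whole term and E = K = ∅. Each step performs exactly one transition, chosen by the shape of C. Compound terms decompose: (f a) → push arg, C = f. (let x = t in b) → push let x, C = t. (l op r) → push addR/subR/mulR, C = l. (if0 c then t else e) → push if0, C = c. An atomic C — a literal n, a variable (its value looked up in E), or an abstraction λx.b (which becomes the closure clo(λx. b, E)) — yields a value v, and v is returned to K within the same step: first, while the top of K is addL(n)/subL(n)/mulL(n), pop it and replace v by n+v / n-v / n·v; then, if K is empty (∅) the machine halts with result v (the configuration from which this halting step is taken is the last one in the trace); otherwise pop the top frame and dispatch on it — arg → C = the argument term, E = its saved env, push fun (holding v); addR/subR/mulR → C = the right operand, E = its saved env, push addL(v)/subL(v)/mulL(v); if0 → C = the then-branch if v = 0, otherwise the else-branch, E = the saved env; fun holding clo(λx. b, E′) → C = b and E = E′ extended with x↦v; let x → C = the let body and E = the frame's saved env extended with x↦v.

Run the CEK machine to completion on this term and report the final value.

[0] <C=((λx. 7) (if0 ((if0 -4 then 4 else -2) - (6 - 4)) then ((λz. 1) (let y = 1 in y)) else (((λw. w) 6) - (7 + -4)))), E=∅, K=∅>
[1] <C=(λx. 7), E=∅, K=[arg]>
[2] <C=(if0 ((if0 -4 then 4 else -2) - (6 - 4)) then ((λz. 1) (let y = 1 in y)) else (((λw. w) 6) - (7 + -4))), E=∅, K=[fun]>
[3] <C=((if0 -4 then 4 else -2) - (6 - 4)), E=∅, K=[if0 :: fun]>
[4] <C=(if0 -4 then 4 else -2), E=∅, K=[subR :: if0 :: fun]>
[5] <C=-4, E=∅, K=[if0 :: subR :: if0 :: fun]>
[6] <C=-2, E=∅, K=[subR :: if0 :: fun]>
[7] <C=(6 - 4), E=∅, K=[subL(-2) :: if0 :: fun]>
[8] <C=6, E=∅, K=[subR :: subL(-2) :: if0 :: fun]>
[9] <C=4, E=∅, K=[subL(6) :: subL(-2) :: if0 :: fun]>
[10] <C=(((λw. w) 6) - (7 + -4)), E=∅, K=[fun]>
[11] <C=((λw. w) 6), E=∅, K=[subR :: fun]>
[12] <C=(λw. w), E=∅, K=[arg :: subR :: fun]>
[13] <C=6, E=∅, K=[fun :: subR :: fun]>
[14] <C=w, E={w↦6}, K=[subR :: fun]>
[15] <C=(7 + -4), E=∅, K=[subL(6) :: fun]>
[16] <C=7, E=∅, K=[addR :: subL(6) :: fun]>
[17] <C=-4, E=∅, K=[addL(7) :: subL(6) :: fun]>
[18] <C=7, E={x↦3}, K=∅>
→ final value 7

Answer: 7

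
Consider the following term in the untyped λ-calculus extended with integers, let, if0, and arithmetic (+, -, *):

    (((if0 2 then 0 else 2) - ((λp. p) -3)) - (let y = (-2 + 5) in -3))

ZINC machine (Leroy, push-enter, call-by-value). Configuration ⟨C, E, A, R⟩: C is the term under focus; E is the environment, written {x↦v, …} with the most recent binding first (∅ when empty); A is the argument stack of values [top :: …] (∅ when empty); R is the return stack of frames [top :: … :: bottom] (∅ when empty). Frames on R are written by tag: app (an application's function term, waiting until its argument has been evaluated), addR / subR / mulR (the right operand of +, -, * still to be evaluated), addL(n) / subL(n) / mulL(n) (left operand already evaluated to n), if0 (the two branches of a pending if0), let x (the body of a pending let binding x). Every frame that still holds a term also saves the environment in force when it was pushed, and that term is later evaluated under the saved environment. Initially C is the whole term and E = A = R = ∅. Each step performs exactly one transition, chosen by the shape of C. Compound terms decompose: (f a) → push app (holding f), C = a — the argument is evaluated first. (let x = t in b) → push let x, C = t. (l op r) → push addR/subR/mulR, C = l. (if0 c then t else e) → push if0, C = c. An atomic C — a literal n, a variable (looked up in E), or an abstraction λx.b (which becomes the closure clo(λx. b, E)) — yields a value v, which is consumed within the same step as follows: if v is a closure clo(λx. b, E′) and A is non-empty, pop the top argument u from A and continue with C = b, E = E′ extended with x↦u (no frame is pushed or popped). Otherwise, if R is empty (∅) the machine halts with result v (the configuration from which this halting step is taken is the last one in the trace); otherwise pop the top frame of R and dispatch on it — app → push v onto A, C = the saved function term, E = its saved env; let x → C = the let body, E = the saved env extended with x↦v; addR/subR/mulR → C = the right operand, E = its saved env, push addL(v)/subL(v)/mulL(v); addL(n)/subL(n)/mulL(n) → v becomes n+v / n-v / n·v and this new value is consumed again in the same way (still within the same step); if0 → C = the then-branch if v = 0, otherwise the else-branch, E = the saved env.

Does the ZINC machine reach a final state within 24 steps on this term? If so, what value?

t=0: ⟨C=(((if0 2 then 0 else 2) - ((λp. p) -3)) - (let y = (-2 + 5) in -3)); E=∅; A=∅; R=∅⟩
t=1: ⟨C=((if0 2 then 0 else 2) - ((λp. p) -3)); E=∅; A=∅; R=[subR]⟩
t=2: ⟨C=(if0 2 then 0 else 2); E=∅; A=∅; R=[subR :: subR]⟩
t=3: ⟨C=2; E=∅; A=∅; R=[if0 :: subR :: subR]⟩
t=4: ⟨C=2; E=∅; A=∅; R=[subR :: subR]⟩
t=5: ⟨C=((λp. p) -3); E=∅; A=∅; R=[subL(2) :: subR]⟩
t=6: ⟨C=-3; E=∅; A=∅; R=[app :: subL(2) :: subR]⟩
t=7: ⟨C=(λp. p); E=∅; A=[-3]; R=[subL(2) :: subR]⟩
t=8: ⟨C=p; E={p↦-3}; A=∅; R=[subL(2) :: subR]⟩
t=9: ⟨C=(let y = (-2 + 5) in -3); E=∅; A=∅; R=[subL(5)]⟩
t=10: ⟨C=(-2 + 5); E=∅; A=∅; R=[let y :: subL(5)]⟩
t=11: ⟨C=-2; E=∅; A=∅; R=[addR :: let y :: subL(5)]⟩
t=12: ⟨C=5; E=∅; A=∅; R=[addL(-2) :: let y :: subL(5)]⟩
t=13: ⟨C=-3; E={y↦3}; A=∅; R=[subL(5)]⟩
→ final value 8

Answer: 8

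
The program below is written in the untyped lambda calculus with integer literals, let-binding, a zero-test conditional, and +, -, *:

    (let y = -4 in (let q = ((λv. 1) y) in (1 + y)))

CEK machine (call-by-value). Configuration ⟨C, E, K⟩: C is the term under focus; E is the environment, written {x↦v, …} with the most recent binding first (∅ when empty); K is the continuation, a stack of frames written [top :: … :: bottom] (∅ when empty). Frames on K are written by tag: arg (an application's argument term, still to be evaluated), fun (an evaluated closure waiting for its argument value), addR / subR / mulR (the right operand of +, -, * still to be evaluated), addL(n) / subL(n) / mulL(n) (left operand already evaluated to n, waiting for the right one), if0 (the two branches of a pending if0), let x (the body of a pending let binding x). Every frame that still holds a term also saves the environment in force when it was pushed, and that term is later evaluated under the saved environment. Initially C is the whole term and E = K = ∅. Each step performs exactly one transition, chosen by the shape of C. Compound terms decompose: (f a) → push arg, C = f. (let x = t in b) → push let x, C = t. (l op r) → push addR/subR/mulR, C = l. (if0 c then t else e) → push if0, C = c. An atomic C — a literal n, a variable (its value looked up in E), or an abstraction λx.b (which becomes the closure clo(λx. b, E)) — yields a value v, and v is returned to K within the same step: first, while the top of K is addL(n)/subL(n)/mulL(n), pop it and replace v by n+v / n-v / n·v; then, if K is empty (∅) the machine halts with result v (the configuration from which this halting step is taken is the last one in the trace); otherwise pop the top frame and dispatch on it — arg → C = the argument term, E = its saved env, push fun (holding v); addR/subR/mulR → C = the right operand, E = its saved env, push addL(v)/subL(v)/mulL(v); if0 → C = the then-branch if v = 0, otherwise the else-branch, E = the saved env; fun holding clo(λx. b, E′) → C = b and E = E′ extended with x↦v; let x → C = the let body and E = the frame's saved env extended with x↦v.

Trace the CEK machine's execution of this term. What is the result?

Answer: -3

Derivation:
step 0: [C=(let y = -4 in (let q = ((λv. 1) y) in (1 + y))) | E=∅ | K=∅]
step 1: [C=-4 | E=∅ | K=[let y]]
step 2: [C=(let q = ((λv. 1) y) in (1 + y)) | E={y↦-4} | K=∅]
step 3: [C=((λv. 1) y) | E={y↦-4} | K=[let q]]
step 4: [C=(λv. 1) | E={y↦-4} | K=[arg :: let q]]
step 5: [C=y | E={y↦-4} | K=[fun :: let q]]
step 6: [C=1 | E={v↦-4, y↦-4} | K=[let q]]
step 7: [C=(1 + y) | E={q↦1, y↦-4} | K=∅]
step 8: [C=1 | E={q↦1, y↦-4} | K=[addR]]
step 9: [C=y | E={q↦1, y↦-4} | K=[addL(1)]]
→ final value -3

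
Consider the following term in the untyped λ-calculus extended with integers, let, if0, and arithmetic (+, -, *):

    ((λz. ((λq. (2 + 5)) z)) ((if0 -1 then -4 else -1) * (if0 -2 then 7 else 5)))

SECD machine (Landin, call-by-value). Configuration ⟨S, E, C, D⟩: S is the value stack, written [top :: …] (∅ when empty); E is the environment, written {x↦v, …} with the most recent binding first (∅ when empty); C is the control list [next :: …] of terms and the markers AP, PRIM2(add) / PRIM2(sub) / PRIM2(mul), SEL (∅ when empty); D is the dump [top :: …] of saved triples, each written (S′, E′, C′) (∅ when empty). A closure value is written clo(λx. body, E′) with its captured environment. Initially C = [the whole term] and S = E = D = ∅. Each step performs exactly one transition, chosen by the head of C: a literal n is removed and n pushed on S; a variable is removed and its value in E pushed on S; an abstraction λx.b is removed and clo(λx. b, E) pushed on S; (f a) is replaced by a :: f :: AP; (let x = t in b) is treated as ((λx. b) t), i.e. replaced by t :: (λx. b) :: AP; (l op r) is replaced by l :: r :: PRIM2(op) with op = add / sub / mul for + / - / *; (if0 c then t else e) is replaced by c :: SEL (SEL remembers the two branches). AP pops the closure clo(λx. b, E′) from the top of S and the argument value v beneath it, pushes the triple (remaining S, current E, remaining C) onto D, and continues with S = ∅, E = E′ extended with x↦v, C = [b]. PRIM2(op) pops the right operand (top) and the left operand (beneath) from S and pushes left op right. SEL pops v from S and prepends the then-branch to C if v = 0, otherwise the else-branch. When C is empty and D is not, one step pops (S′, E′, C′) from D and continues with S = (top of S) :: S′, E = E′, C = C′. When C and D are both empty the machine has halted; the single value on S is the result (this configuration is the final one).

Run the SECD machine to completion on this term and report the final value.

step 0: <S=∅, E=∅, C=[((λz. ((λq. (2 + 5)) z)) ((if0 -1 then -4 else -1) * (if0 -2 then 7 else 5)))], D=∅>
step 1: <S=∅, E=∅, C=[((if0 -1 then -4 else -1) * (if0 -2 then 7 else 5)) :: (λz. ((λq. (2 + 5)) z)) :: AP], D=∅>
step 2: <S=∅, E=∅, C=[(if0 -1 then -4 else -1) :: (if0 -2 then 7 else 5) :: PRIM2(mul) :: (λz. ((λq. (2 + 5)) z)) :: AP], D=∅>
step 3: <S=∅, E=∅, C=[-1 :: SEL :: (if0 -2 then 7 else 5) :: PRIM2(mul) :: (λz. ((λq. (2 + 5)) z)) :: AP], D=∅>
step 4: <S=[-1], E=∅, C=[SEL :: (if0 -2 then 7 else 5) :: PRIM2(mul) :: (λz. ((λq. (2 + 5)) z)) :: AP], D=∅>
step 5: <S=∅, E=∅, C=[-1 :: (if0 -2 then 7 else 5) :: PRIM2(mul) :: (λz. ((λq. (2 + 5)) z)) :: AP], D=∅>
step 6: <S=[-1], E=∅, C=[(if0 -2 then 7 else 5) :: PRIM2(mul) :: (λz. ((λq. (2 + 5)) z)) :: AP], D=∅>
step 7: <S=[-1], E=∅, C=[-2 :: SEL :: PRIM2(mul) :: (λz. ((λq. (2 + 5)) z)) :: AP], D=∅>
step 8: <S=[-2 :: -1], E=∅, C=[SEL :: PRIM2(mul) :: (λz. ((λq. (2 + 5)) z)) :: AP], D=∅>
step 9: <S=[-1], E=∅, C=[5 :: PRIM2(mul) :: (λz. ((λq. (2 + 5)) z)) :: AP], D=∅>
step 10: <S=[5 :: -1], E=∅, C=[PRIM2(mul) :: (λz. ((λq. (2 + 5)) z)) :: AP], D=∅>
step 11: <S=[-5], E=∅, C=[(λz. ((λq. (2 + 5)) z)) :: AP], D=∅>
step 12: <S=[clo(λz. ((λq. (2 + 5)) z), ∅) :: -5], E=∅, C=[AP], D=∅>
step 13: <S=∅, E={z↦-5}, C=[((λq. (2 + 5)) z)], D=[(∅, ∅, ∅)]>
step 14: <S=∅, E={z↦-5}, C=[z :: (λq. (2 + 5)) :: AP], D=[(∅, ∅, ∅)]>
step 15: <S=[-5], E={z↦-5}, C=[(λq. (2 + 5)) :: AP], D=[(∅, ∅, ∅)]>
step 16: <S=[clo(λq. (2 + 5), {z↦-5}) :: -5], E={z↦-5}, C=[AP], D=[(∅, ∅, ∅)]>
step 17: <S=∅, E={q↦-5, z↦-5}, C=[(2 + 5)], D=[(∅, {z↦-5}, ∅) :: (∅, ∅, ∅)]>
step 18: <S=∅, E={q↦-5, z↦-5}, C=[2 :: 5 :: PRIM2(add)], D=[(∅, {z↦-5}, ∅) :: (∅, ∅, ∅)]>
step 19: <S=[2], E={q↦-5, z↦-5}, C=[5 :: PRIM2(add)], D=[(∅, {z↦-5}, ∅) :: (∅, ∅, ∅)]>
step 20: <S=[5 :: 2], E={q↦-5, z↦-5}, C=[PRIM2(add)], D=[(∅, {z↦-5}, ∅) :: (∅, ∅, ∅)]>
step 21: <S=[7], E={q↦-5, z↦-5}, C=∅, D=[(∅, {z↦-5}, ∅) :: (∅, ∅, ∅)]>
step 22: <S=[7], E={z↦-5}, C=∅, D=[(∅, ∅, ∅)]>
step 23: <S=[7], E=∅, C=∅, D=∅>
→ final value 7

Answer: 7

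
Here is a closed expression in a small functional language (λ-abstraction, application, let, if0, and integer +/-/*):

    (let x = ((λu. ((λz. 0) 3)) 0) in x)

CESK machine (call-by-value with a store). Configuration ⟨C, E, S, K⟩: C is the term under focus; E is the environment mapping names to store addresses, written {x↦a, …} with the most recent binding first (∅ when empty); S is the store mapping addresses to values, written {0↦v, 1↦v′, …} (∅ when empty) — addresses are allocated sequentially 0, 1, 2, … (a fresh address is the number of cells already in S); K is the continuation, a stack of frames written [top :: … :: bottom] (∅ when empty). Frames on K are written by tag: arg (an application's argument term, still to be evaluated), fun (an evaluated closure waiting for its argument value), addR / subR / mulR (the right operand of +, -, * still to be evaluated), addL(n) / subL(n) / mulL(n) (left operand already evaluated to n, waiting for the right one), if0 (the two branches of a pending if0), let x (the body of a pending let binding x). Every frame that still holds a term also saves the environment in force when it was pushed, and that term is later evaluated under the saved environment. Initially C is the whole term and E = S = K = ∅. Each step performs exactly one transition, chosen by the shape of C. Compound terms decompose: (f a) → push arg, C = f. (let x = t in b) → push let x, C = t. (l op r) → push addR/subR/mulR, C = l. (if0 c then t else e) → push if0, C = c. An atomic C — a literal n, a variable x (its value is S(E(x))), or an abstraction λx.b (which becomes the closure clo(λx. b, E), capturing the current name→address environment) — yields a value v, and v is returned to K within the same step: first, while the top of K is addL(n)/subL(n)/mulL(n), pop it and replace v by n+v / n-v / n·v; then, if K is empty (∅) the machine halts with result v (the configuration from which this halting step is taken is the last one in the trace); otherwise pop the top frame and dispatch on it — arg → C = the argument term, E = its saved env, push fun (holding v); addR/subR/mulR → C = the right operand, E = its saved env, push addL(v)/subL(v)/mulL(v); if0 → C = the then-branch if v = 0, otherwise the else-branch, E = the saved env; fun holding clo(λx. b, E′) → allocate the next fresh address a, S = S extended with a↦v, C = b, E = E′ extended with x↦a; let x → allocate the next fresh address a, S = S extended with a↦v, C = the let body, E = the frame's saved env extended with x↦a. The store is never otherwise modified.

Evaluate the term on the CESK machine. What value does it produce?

0. <C=(let x = ((λu. ((λz. 0) 3)) 0) in x), E=∅, S=∅, K=∅>
1. <C=((λu. ((λz. 0) 3)) 0), E=∅, S=∅, K=[let x]>
2. <C=(λu. ((λz. 0) 3)), E=∅, S=∅, K=[arg :: let x]>
3. <C=0, E=∅, S=∅, K=[fun :: let x]>
4. <C=((λz. 0) 3), E={u↦0}, S={0↦0}, K=[let x]>
5. <C=(λz. 0), E={u↦0}, S={0↦0}, K=[arg :: let x]>
6. <C=3, E={u↦0}, S={0↦0}, K=[fun :: let x]>
7. <C=0, E={z↦1, u↦0}, S={0↦0, 1↦3}, K=[let x]>
8. <C=x, E={x↦2}, S={0↦0, 1↦3, 2↦0}, K=∅>
→ final value 0

Answer: 0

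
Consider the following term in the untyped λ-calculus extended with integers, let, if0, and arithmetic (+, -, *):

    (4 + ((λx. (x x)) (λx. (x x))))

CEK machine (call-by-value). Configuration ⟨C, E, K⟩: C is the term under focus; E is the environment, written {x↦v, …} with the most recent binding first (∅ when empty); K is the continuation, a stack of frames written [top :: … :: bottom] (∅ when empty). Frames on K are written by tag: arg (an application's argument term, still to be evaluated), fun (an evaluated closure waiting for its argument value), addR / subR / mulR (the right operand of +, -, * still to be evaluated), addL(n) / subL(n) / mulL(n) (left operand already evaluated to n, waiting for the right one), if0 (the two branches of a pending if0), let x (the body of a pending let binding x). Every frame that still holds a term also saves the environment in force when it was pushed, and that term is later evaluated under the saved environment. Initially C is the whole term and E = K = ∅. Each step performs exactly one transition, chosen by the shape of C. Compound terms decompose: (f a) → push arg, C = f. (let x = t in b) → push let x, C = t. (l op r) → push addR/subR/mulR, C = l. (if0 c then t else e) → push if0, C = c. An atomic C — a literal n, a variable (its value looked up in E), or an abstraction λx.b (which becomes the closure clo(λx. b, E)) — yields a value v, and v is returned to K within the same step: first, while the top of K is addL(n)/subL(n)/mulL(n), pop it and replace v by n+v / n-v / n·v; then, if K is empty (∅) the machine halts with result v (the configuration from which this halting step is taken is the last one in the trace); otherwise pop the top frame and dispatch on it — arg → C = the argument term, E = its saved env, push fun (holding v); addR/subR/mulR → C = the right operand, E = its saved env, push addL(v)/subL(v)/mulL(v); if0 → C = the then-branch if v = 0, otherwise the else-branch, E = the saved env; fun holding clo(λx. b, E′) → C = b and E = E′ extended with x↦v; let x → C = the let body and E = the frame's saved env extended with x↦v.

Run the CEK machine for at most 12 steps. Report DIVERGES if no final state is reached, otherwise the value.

Answer: DIVERGES (no final state within 12 steps)

Machine steps:
[0] [C=(4 + ((λx. (x x)) (λx. (x x)))) | E=∅ | K=∅]
[1] [C=4 | E=∅ | K=[addR]]
[2] [C=((λx. (x x)) (λx. (x x))) | E=∅ | K=[addL(4)]]
[3] [C=(λx. (x x)) | E=∅ | K=[arg :: addL(4)]]
[4] [C=(λx. (x x)) | E=∅ | K=[fun :: addL(4)]]
[5] [C=(x x) | E={x↦clo(λx. (x x), ∅)} | K=[addL(4)]]
[6] [C=x | E={x↦clo(λx. (x x), ∅)} | K=[arg :: addL(4)]]
[7] [C=x | E={x↦clo(λx. (x x), ∅)} | K=[fun :: addL(4)]]
… configuration repeats with period 3 (steps 5–7 recur indefinitely) …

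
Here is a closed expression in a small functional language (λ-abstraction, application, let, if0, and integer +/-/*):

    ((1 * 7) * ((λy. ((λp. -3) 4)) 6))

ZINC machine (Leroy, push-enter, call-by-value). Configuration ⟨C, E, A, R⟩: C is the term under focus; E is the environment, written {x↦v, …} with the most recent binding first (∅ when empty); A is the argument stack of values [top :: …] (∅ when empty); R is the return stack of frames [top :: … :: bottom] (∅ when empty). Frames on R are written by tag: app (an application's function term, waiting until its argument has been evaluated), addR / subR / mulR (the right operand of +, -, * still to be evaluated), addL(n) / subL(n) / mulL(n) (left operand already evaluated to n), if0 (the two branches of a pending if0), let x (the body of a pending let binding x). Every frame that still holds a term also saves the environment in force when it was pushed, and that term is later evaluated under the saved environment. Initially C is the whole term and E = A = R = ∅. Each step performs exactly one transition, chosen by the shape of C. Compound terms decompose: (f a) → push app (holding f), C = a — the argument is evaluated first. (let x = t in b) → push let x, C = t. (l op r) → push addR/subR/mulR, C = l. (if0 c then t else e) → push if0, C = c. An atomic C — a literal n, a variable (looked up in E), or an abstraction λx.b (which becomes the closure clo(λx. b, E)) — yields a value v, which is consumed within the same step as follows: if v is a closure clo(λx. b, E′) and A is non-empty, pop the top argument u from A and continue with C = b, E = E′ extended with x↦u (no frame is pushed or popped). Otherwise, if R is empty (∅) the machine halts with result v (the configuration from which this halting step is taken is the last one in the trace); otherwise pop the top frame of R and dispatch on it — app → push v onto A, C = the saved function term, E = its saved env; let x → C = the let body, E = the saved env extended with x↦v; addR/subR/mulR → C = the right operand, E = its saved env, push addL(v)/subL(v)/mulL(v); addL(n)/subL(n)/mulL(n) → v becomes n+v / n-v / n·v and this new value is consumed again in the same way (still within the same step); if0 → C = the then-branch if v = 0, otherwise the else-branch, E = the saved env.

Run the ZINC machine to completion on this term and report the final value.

Answer: -21

Derivation:
[0] ⟨C=((1 * 7) * ((λy. ((λp. -3) 4)) 6)); E=∅; A=∅; R=∅⟩
[1] ⟨C=(1 * 7); E=∅; A=∅; R=[mulR]⟩
[2] ⟨C=1; E=∅; A=∅; R=[mulR :: mulR]⟩
[3] ⟨C=7; E=∅; A=∅; R=[mulL(1) :: mulR]⟩
[4] ⟨C=((λy. ((λp. -3) 4)) 6); E=∅; A=∅; R=[mulL(7)]⟩
[5] ⟨C=6; E=∅; A=∅; R=[app :: mulL(7)]⟩
[6] ⟨C=(λy. ((λp. -3) 4)); E=∅; A=[6]; R=[mulL(7)]⟩
[7] ⟨C=((λp. -3) 4); E={y↦6}; A=∅; R=[mulL(7)]⟩
[8] ⟨C=4; E={y↦6}; A=∅; R=[app :: mulL(7)]⟩
[9] ⟨C=(λp. -3); E={y↦6}; A=[4]; R=[mulL(7)]⟩
[10] ⟨C=-3; E={p↦4, y↦6}; A=∅; R=[mulL(7)]⟩
→ final value -21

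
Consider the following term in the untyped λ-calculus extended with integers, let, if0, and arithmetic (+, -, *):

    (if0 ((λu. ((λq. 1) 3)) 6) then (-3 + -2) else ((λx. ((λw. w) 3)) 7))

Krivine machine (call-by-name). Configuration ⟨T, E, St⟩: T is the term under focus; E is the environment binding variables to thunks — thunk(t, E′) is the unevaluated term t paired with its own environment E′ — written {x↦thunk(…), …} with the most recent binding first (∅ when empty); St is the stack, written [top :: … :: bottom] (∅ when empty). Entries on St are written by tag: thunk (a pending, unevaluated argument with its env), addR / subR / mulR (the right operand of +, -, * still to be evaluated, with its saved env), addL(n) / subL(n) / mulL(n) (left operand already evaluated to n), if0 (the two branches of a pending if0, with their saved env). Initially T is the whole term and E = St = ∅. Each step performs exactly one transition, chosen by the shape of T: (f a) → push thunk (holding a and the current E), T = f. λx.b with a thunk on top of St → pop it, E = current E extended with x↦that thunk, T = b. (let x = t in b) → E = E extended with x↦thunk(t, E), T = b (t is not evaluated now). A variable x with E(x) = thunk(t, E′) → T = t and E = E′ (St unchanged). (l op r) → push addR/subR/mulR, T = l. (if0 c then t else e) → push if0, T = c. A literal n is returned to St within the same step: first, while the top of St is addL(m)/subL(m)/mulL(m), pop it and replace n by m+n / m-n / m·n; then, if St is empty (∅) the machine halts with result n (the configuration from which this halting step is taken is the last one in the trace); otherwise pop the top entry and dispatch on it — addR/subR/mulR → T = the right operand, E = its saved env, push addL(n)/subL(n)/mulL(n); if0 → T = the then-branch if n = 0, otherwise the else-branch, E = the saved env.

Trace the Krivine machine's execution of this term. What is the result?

[0] [T=(if0 ((λu. ((λq. 1) 3)) 6) then (-3 + -2) else ((λx. ((λw. w) 3)) 7)) | E=∅ | St=∅]
[1] [T=((λu. ((λq. 1) 3)) 6) | E=∅ | St=[if0]]
[2] [T=(λu. ((λq. 1) 3)) | E=∅ | St=[thunk :: if0]]
[3] [T=((λq. 1) 3) | E={u↦thunk(6, ∅)} | St=[if0]]
[4] [T=(λq. 1) | E={u↦thunk(6, ∅)} | St=[thunk :: if0]]
[5] [T=1 | E={q↦thunk(3, {u↦thunk(6, ∅)}), u↦thunk(6, ∅)} | St=[if0]]
[6] [T=((λx. ((λw. w) 3)) 7) | E=∅ | St=∅]
[7] [T=(λx. ((λw. w) 3)) | E=∅ | St=[thunk]]
[8] [T=((λw. w) 3) | E={x↦thunk(7, ∅)} | St=∅]
[9] [T=(λw. w) | E={x↦thunk(7, ∅)} | St=[thunk]]
[10] [T=w | E={w↦thunk(3, {x↦thunk(7, ∅)}), x↦thunk(7, ∅)} | St=∅]
[11] [T=3 | E={x↦thunk(7, ∅)} | St=∅]
→ final value 3

Answer: 3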